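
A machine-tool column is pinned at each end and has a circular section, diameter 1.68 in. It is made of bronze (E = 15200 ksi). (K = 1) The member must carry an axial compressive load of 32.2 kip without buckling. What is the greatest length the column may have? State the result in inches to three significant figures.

I = πd⁴/64 = π×1.68⁴/64 = 0.3910 in⁴
At the buckling limit P_cr = P = 3.220×10^4 lb
From P_cr = π²EI/(K·L)²:  L = (1/K)·√(π²EI/P_cr) = (1/1)·√(π²×1.52×10^7×0.3910/3.220×10^4)
L = 42.7 in

L_max ≈ 42.7 in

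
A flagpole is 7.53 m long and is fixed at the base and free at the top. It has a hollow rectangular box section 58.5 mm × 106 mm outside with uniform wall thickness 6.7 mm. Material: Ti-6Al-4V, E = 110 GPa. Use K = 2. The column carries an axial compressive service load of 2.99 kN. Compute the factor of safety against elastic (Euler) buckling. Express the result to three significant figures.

Inner dimensions: h_i = 106 − 2×6.7 = 92.60 mm, b_i = 58.5 − 2×6.7 = 45.10 mm
Weak-axis I_min = (h_o·b_o³ − h_i·b_i³)/12 with b_o = 58.5, b_i = 45.10 mm (shorter outer/inner sides).
I_min = (106×58.5³ − 92.60×45.10³)/12 = 1.061×10^6 mm⁴
I = 1.061×10^6 mm⁴ = 1.061×10^-6 m⁴
Effective length L_e = K·L = 2 × 7.53 = 15.06 m
P_cr = π²EI / L_e² = π² × 110×10⁹ × 1.061×10^-6 / 15.06² = 5.077×10^3 N
Factor of safety n = P_cr / P = 5.0767 / 2.99 = 1.70

n ≈ 1.70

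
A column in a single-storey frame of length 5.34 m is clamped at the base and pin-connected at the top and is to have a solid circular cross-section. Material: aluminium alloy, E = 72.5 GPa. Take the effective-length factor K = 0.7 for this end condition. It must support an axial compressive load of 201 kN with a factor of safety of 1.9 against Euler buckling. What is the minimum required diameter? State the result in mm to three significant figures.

Required P_cr = n·P = 1.9 × 201 = 381.9 kN
L_e = K·L = 0.7 × 5.34 = 3.738 m
Required I = P_cr·L_e²/(π²E) = 3.819×10^5 × 3.738² / (π² × 7.25×10^10) = 7.457×10^-6 m⁴
I_req = 7.457×10^6 mm⁴
Solid circle: I = πd⁴/64  ⇒  d = (64I/π)^(1/4) = (64×7.457×10^6/π)^(1/4) = 111 mm

d ≈ 111 mm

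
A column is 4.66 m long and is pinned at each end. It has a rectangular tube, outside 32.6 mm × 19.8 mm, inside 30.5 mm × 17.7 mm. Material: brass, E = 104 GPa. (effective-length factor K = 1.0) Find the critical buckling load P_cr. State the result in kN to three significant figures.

P_cr ≈ 0.331 kN

Weak-axis I_min = (h_o·b_o³ − h_i·b_i³)/12 with b_o = 19.8, b_i = 17.70 mm (shorter outer/inner sides).
I_min = (32.6×19.8³ − 30.50×17.70³)/12 = 6.994×10^3 mm⁴
I = 6.994×10^3 mm⁴ = 6.994×10^-9 m⁴
Effective length L_e = K·L = 1 × 4.66 = 4.660 m
P_cr = π²EI / L_e² = π² × 104×10⁹ × 6.994×10^-9 / 4.660² = 330.6 N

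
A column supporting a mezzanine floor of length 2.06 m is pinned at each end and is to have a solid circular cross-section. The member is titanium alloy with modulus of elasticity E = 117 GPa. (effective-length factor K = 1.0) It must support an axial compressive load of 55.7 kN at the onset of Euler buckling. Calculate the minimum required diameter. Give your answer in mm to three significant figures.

L_e = K·L = 1 × 2.06 = 2.060 m
Required I = P_cr·L_e²/(π²E) = 5.570×10^4 × 2.060² / (π² × 1.17×10^11) = 2.047×10^-7 m⁴
I_req = 2.047×10^5 mm⁴
Solid circle: I = πd⁴/64  ⇒  d = (64I/π)^(1/4) = (64×2.047×10^5/π)^(1/4) = 45.2 mm

d ≈ 45.2 mm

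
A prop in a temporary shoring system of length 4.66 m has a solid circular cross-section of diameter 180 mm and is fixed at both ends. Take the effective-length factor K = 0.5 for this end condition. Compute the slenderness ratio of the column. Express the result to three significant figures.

For a solid circle r = d/4 = 180/4 = 45.00 mm
L_e = K·L = 0.5 × 4.66 m = 2.330 m = 2330.0 mm
λ = L_e / r_min = 2330.0 / 45.00 = 51.8

λ ≈ 51.8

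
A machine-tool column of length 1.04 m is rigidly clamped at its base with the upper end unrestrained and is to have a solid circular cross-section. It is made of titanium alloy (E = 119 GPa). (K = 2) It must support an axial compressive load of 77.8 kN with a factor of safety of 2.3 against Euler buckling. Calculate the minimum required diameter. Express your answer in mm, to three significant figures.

Required P_cr = n·P = 2.3 × 77.8 = 178.9 kN
L_e = K·L = 2 × 1.04 = 2.080 m
Required I = P_cr·L_e²/(π²E) = 1.789×10^5 × 2.080² / (π² × 1.19×10^11) = 6.592×10^-7 m⁴
I_req = 6.592×10^5 mm⁴
Solid circle: I = πd⁴/64  ⇒  d = (64I/π)^(1/4) = (64×6.592×10^5/π)^(1/4) = 60.5 mm

d ≈ 60.5 mm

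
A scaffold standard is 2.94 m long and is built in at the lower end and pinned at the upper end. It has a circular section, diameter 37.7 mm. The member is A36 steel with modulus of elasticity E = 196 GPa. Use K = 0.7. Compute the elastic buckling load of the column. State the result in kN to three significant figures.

P_cr ≈ 45.3 kN

I = πd⁴/64 = π×37.7⁴/64 = 9.916×10^4 mm⁴
I = 9.916×10^4 mm⁴ = 9.916×10^-8 m⁴
Effective length L_e = K·L = 0.7 × 2.94 = 2.058 m
P_cr = π²EI / L_e² = π² × 196×10⁹ × 9.916×10^-8 / 2.058² = 4.529×10^4 N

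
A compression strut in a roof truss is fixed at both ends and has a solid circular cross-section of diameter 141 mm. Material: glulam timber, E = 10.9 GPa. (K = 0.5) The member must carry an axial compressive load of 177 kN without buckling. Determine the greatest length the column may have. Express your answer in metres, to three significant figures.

I = πd⁴/64 = π×141⁴/64 = 1.940×10^7 mm⁴
I = 1.940×10^-5 m⁴
At the buckling limit P_cr = P = 1.770×10^5 N
From P_cr = π²EI/(K·L)²:  L = (1/K)·√(π²EI/P_cr) = (1/0.5)·√(π²×1.09×10^10×1.940×10^-5/1.770×10^5)
L = 6.87 m

L_max ≈ 6.87 m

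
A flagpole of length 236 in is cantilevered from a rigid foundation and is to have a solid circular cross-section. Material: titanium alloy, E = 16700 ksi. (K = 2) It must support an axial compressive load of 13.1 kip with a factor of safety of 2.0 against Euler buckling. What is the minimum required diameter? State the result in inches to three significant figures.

d ≈ 5.18 in

Required P_cr = n·P = 2.0 × 13.1 = 26.20 kip
L_e = K·L = 2 × 236 = 472.0 in
Required I = P_cr·L_e²/(π²E) = 2.620×10^4 × 472.0² / (π² × 1.67×10^7) = 35.41 in⁴
Solid circle: I = πd⁴/64  ⇒  d = (64I/π)^(1/4) = (64×35.41/π)^(1/4) = 5.18 in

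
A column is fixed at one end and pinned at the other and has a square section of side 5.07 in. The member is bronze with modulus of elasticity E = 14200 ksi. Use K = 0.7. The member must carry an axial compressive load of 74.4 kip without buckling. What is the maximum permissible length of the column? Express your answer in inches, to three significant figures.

L_max ≈ 460 in

I = a⁴/12 = 5.07⁴/12 = 55.06 in⁴
At the buckling limit P_cr = P = 7.440×10^4 lb
From P_cr = π²EI/(K·L)²:  L = (1/K)·√(π²EI/P_cr) = (1/0.7)·√(π²×1.42×10^7×55.06/7.440×10^4)
L = 460 in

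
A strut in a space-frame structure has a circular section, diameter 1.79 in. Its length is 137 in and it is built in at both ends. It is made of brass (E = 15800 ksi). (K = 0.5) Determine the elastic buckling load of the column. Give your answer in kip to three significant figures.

P_cr ≈ 16.7 kip

I = πd⁴/64 = π×1.79⁴/64 = 0.5039 in⁴
Effective length L_e = K·L = 0.5 × 137 = 68.50 in
P_cr = π²EI / L_e² = π² × 15800×10³ × 0.5039 / 68.50² = 1.675×10^4 lb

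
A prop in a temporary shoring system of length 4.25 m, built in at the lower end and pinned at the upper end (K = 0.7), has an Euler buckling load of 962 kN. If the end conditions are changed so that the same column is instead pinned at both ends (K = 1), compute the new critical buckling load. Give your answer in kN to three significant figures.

P_cr ∝ 1/K², so P_cr,new = P_cr,old × (K_old/K_new)² = 962 × (0.7/1)²
= 962 × 0.4900 = 471 kN

P_cr ≈ 471 kN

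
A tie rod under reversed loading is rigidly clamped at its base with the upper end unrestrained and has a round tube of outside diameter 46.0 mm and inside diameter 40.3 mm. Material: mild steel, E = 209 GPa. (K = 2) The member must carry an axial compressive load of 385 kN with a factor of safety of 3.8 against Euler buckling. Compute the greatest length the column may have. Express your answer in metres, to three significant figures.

d_o = 46.0 mm, d_i = 40.3 mm
I = π(d_o⁴ − d_i⁴)/64 = π(46.0⁴ − 40.30⁴)/64 = 9.031×10^4 mm⁴
I = 9.031×10^-8 m⁴
Required critical load P_cr = n·P = 3.8 × 385 = 1463 kN = 1.463×10^6 N
From P_cr = π²EI/(K·L)²:  L = (1/K)·√(π²EI/P_cr) = (1/2)·√(π²×2.09×10^11×9.031×10^-8/1.463×10^6)
L = 0.178 m

L_max ≈ 0.178 m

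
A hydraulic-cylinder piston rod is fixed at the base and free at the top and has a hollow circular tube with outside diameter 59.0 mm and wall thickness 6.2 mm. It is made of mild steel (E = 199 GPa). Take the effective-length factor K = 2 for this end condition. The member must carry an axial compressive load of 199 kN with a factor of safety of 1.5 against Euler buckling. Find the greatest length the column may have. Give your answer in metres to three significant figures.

L_max ≈ 0.773 m

Inner diameter d_i = 59.0 − 2×6.2 = 46.60 mm
I = π(d_o⁴ − d_i⁴)/64 = π(59.0⁴ − 46.60⁴)/64 = 3.633×10^5 mm⁴
I = 3.633×10^-7 m⁴
Required critical load P_cr = n·P = 1.5 × 199 = 298.5 kN = 2.985×10^5 N
From P_cr = π²EI/(K·L)²:  L = (1/K)·√(π²EI/P_cr) = (1/2)·√(π²×1.99×10^11×3.633×10^-7/2.985×10^5)
L = 0.773 m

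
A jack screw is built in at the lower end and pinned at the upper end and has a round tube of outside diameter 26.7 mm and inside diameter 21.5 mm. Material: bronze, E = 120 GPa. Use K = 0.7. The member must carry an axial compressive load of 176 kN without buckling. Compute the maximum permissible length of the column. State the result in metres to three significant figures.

L_max ≈ 0.446 m

d_o = 26.7 mm, d_i = 21.5 mm
I = π(d_o⁴ − d_i⁴)/64 = π(26.7⁴ − 21.50⁴)/64 = 1.446×10^4 mm⁴
I = 1.446×10^-8 m⁴
At the buckling limit P_cr = P = 1.760×10^5 N
From P_cr = π²EI/(K·L)²:  L = (1/K)·√(π²EI/P_cr) = (1/0.7)·√(π²×1.20×10^11×1.446×10^-8/1.760×10^5)
L = 0.446 m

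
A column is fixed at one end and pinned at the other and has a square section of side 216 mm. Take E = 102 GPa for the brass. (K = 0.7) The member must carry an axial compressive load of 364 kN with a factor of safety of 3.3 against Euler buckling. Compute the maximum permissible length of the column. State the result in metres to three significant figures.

L_max ≈ 17.6 m

I = a⁴/12 = 216⁴/12 = 1.814×10^8 mm⁴
I = 1.814×10^-4 m⁴
Required critical load P_cr = n·P = 3.3 × 364 = 1201 kN = 1.201×10^6 N
From P_cr = π²EI/(K·L)²:  L = (1/K)·√(π²EI/P_cr) = (1/0.7)·√(π²×1.02×10^11×1.814×10^-4/1.201×10^6)
L = 17.6 m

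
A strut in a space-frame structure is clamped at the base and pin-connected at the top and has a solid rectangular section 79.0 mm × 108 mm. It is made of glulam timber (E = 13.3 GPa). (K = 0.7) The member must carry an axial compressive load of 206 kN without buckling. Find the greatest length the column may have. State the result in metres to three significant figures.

Buckling occurs about the weak axis: I_min = h·b³/12 with b = 79.0 mm (the shorter side).
I_min = 108×79.0³/12 = 4.437×10^6 mm⁴
I = 4.437×10^-6 m⁴
At the buckling limit P_cr = P = 2.060×10^5 N
From P_cr = π²EI/(K·L)²:  L = (1/K)·√(π²EI/P_cr) = (1/0.7)·√(π²×1.33×10^10×4.437×10^-6/2.060×10^5)
L = 2.40 m

L_max ≈ 2.40 m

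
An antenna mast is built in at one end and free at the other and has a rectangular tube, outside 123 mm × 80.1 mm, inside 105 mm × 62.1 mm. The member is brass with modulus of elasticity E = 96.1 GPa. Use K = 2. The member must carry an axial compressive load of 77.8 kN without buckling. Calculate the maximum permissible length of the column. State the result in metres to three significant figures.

Weak-axis I_min = (h_o·b_o³ − h_i·b_i³)/12 with b_o = 80.1, b_i = 62.10 mm (shorter outer/inner sides).
I_min = (123×80.1³ − 105.0×62.10³)/12 = 3.172×10^6 mm⁴
I = 3.172×10^-6 m⁴
At the buckling limit P_cr = P = 7.780×10^4 N
From P_cr = π²EI/(K·L)²:  L = (1/K)·√(π²EI/P_cr) = (1/2)·√(π²×9.61×10^10×3.172×10^-6/7.780×10^4)
L = 3.11 m

L_max ≈ 3.11 m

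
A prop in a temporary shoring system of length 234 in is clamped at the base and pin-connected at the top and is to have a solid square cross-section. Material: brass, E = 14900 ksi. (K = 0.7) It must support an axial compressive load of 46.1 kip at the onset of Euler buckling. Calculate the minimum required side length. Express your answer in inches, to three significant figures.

a ≈ 3.17 in

L_e = K·L = 0.7 × 234 = 163.8 in
Required I = P_cr·L_e²/(π²E) = 4.610×10^4 × 163.8² / (π² × 1.49×10^7) = 8.411 in⁴
Solid square: I = a⁴/12  ⇒  a = (12I)^(1/4) = (12×8.411)^(1/4) = 3.17 in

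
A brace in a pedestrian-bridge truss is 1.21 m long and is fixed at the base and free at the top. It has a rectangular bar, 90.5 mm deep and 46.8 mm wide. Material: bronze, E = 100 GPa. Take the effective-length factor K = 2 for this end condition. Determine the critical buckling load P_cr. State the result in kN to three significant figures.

P_cr ≈ 130 kN

Buckling occurs about the weak axis: I_min = h·b³/12 with b = 46.8 mm (the shorter side).
I_min = 90.5×46.8³/12 = 7.730×10^5 mm⁴
I = 7.730×10^5 mm⁴ = 7.730×10^-7 m⁴
Effective length L_e = K·L = 2 × 1.21 = 2.420 m
P_cr = π²EI / L_e² = π² × 100×10⁹ × 7.730×10^-7 / 2.420² = 1.303×10^5 N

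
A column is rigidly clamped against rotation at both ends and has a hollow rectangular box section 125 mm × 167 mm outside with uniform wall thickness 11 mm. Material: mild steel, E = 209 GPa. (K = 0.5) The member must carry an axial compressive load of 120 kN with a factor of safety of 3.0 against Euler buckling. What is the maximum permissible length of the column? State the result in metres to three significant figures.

L_max ≈ 17.9 m

Inner dimensions: h_i = 167 − 2×11 = 145.0 mm, b_i = 125 − 2×11 = 103.0 mm
Weak-axis I_min = (h_o·b_o³ − h_i·b_i³)/12 with b_o = 125, b_i = 103.0 mm (shorter outer/inner sides).
I_min = (167×125³ − 145.0×103.0³)/12 = 1.398×10^7 mm⁴
I = 1.398×10^-5 m⁴
Required critical load P_cr = n·P = 3.0 × 120 = 360.0 kN = 3.600×10^5 N
From P_cr = π²EI/(K·L)²:  L = (1/K)·√(π²EI/P_cr) = (1/0.5)·√(π²×2.09×10^11×1.398×10^-5/3.600×10^5)
L = 17.9 m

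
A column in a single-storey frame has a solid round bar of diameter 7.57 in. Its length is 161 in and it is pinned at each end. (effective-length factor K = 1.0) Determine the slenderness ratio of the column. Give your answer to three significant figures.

For a solid circle r = d/4 = 7.57/4 = 1.892 in
L_e = K·L = 1 × 161 = 161.0 in
λ = L_e / r_min = 161.00 / 1.892 = 85.1

λ ≈ 85.1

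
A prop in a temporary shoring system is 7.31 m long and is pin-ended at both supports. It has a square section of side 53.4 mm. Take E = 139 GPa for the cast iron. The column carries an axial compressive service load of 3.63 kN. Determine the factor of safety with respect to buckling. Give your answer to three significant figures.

I = a⁴/12 = 53.4⁴/12 = 6.776×10^5 mm⁴
I = 6.776×10^5 mm⁴ = 6.776×10^-7 m⁴
Effective length L_e = K·L = 1 × 7.31 = 7.310 m
P_cr = π²EI / L_e² = π² × 139×10⁹ × 6.776×10^-7 / 7.310² = 1.740×10^4 N
Factor of safety n = P_cr / P = 17.397 / 3.63 = 4.79

n ≈ 4.79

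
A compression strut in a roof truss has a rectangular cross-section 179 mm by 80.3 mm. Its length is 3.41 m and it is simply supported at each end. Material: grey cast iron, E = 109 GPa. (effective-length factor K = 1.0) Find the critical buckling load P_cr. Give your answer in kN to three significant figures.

P_cr ≈ 715 kN

Buckling occurs about the weak axis: I_min = h·b³/12 with b = 80.3 mm (the shorter side).
I_min = 179×80.3³/12 = 7.724×10^6 mm⁴
I = 7.724×10^6 mm⁴ = 7.724×10^-6 m⁴
Effective length L_e = K·L = 1 × 3.41 = 3.410 m
P_cr = π²EI / L_e² = π² × 109×10⁹ × 7.724×10^-6 / 3.410² = 7.146×10^5 N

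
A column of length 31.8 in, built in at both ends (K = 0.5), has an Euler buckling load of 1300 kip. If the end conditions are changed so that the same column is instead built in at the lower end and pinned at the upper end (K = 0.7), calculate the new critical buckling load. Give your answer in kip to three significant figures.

P_cr ≈ 663 kip

P_cr ∝ 1/K², so P_cr,new = P_cr,old × (K_old/K_new)² = 1300 × (0.5/0.7)²
= 1300 × 0.5102 = 663 kip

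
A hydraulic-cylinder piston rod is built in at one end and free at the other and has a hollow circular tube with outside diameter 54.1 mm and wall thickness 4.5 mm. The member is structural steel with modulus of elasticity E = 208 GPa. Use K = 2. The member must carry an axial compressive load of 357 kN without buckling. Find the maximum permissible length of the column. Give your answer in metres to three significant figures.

Inner diameter d_i = 54.1 − 2×4.5 = 45.10 mm
I = π(d_o⁴ − d_i⁴)/64 = π(54.1⁴ − 45.10⁴)/64 = 2.174×10^5 mm⁴
I = 2.174×10^-7 m⁴
At the buckling limit P_cr = P = 3.570×10^5 N
From P_cr = π²EI/(K·L)²:  L = (1/K)·√(π²EI/P_cr) = (1/2)·√(π²×2.08×10^11×2.174×10^-7/3.570×10^5)
L = 0.559 m

L_max ≈ 0.559 m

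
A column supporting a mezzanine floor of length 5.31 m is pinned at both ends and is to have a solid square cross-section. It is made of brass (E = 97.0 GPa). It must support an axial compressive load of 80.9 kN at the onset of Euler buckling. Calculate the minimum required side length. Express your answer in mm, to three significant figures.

L_e = K·L = 1 × 5.31 = 5.310 m
Required I = P_cr·L_e²/(π²E) = 8.090×10^4 × 5.310² / (π² × 9.70×10^10) = 2.383×10^-6 m⁴
I_req = 2.383×10^6 mm⁴
Solid square: I = a⁴/12  ⇒  a = (12I)^(1/4) = (12×2.383×10^6)^(1/4) = 73.1 mm

a ≈ 73.1 mm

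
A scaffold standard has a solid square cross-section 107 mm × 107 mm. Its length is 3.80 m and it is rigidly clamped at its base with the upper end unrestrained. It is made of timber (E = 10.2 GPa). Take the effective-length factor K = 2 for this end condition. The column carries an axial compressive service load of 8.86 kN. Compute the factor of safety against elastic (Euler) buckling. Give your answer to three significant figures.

n ≈ 2.15

I = a⁴/12 = 107⁴/12 = 1.092×10^7 mm⁴
I = 1.092×10^7 mm⁴ = 1.092×10^-5 m⁴
Effective length L_e = K·L = 2 × 3.80 = 7.600 m
P_cr = π²EI / L_e² = π² × 10.2×10⁹ × 1.092×10^-5 / 7.600² = 1.904×10^4 N
Factor of safety n = P_cr / P = 19.038 / 8.86 = 2.15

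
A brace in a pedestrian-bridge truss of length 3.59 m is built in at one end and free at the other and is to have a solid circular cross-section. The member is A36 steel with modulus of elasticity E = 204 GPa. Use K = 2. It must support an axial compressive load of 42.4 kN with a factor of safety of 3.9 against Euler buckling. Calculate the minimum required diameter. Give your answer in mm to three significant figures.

Required P_cr = n·P = 3.9 × 42.4 = 165.4 kN
L_e = K·L = 2 × 3.59 = 7.180 m
Required I = P_cr·L_e²/(π²E) = 1.654×10^5 × 7.180² / (π² × 2.04×10^11) = 4.234×10^-6 m⁴
I_req = 4.234×10^6 mm⁴
Solid circle: I = πd⁴/64  ⇒  d = (64I/π)^(1/4) = (64×4.234×10^6/π)^(1/4) = 96.4 mm

d ≈ 96.4 mm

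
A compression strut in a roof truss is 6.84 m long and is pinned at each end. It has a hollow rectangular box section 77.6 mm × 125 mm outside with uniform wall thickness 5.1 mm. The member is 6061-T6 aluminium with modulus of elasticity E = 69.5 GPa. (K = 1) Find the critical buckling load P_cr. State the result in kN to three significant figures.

P_cr ≈ 28.4 kN

Inner dimensions: h_i = 125 − 2×5.1 = 114.8 mm, b_i = 77.6 − 2×5.1 = 67.40 mm
Weak-axis I_min = (h_o·b_o³ − h_i·b_i³)/12 with b_o = 77.6, b_i = 67.40 mm (shorter outer/inner sides).
I_min = (125×77.6³ − 114.8×67.40³)/12 = 1.938×10^6 mm⁴
I = 1.938×10^6 mm⁴ = 1.938×10^-6 m⁴
Effective length L_e = K·L = 1 × 6.84 = 6.840 m
P_cr = π²EI / L_e² = π² × 69.5×10⁹ × 1.938×10^-6 / 6.840² = 2.842×10^4 N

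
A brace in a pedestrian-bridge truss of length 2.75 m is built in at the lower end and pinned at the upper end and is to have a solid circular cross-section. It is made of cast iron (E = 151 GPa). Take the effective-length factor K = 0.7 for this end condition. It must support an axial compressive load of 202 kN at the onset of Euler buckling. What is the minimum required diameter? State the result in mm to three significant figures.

L_e = K·L = 0.7 × 2.75 = 1.925 m
Required I = P_cr·L_e²/(π²E) = 2.020×10^5 × 1.925² / (π² × 1.51×10^11) = 5.023×10^-7 m⁴
I_req = 5.023×10^5 mm⁴
Solid circle: I = πd⁴/64  ⇒  d = (64I/π)^(1/4) = (64×5.023×10^5/π)^(1/4) = 56.6 mm

d ≈ 56.6 mm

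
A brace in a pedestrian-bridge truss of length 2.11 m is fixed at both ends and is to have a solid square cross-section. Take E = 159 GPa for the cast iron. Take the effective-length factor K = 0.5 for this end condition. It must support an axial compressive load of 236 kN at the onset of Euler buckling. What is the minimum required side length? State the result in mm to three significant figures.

L_e = K·L = 0.5 × 2.11 = 1.055 m
Required I = P_cr·L_e²/(π²E) = 2.360×10^5 × 1.055² / (π² × 1.59×10^11) = 1.674×10^-7 m⁴
I_req = 1.674×10^5 mm⁴
Solid square: I = a⁴/12  ⇒  a = (12I)^(1/4) = (12×1.674×10^5)^(1/4) = 37.6 mm

a ≈ 37.6 mm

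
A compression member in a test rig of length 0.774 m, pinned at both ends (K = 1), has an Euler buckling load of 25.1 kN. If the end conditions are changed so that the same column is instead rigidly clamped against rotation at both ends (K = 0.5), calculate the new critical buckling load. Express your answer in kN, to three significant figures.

P_cr ∝ 1/K², so P_cr,new = P_cr,old × (K_old/K_new)² = 25.1 × (1/0.5)²
= 25.1 × 4.000 = 100 kN

P_cr ≈ 100 kN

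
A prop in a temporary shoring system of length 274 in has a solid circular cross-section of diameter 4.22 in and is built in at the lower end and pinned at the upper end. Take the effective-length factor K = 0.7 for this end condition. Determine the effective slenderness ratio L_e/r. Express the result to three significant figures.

For a solid circle r = d/4 = 4.22/4 = 1.055 in
L_e = K·L = 0.7 × 274 = 191.8 in
λ = L_e / r_min = 191.80 / 1.055 = 182

λ ≈ 182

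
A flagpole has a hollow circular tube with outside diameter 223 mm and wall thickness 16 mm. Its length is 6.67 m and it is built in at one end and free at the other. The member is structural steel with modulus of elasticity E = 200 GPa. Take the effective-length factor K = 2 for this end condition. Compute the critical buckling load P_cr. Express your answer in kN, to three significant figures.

Inner diameter d_i = 223 − 2×16 = 191.0 mm
I = π(d_o⁴ − d_i⁴)/64 = π(223⁴ − 191.0⁴)/64 = 5.606×10^7 mm⁴
I = 5.606×10^7 mm⁴ = 5.606×10^-5 m⁴
Effective length L_e = K·L = 2 × 6.67 = 13.34 m
P_cr = π²EI / L_e² = π² × 200×10⁹ × 5.606×10^-5 / 13.34² = 6.219×10^5 N

P_cr ≈ 622 kN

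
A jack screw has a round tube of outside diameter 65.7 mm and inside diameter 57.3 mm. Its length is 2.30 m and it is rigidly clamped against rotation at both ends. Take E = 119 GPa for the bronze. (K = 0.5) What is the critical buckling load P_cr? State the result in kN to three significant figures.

d_o = 65.7 mm, d_i = 57.3 mm
I = π(d_o⁴ − d_i⁴)/64 = π(65.7⁴ − 57.30⁴)/64 = 3.854×10^5 mm⁴
I = 3.854×10^5 mm⁴ = 3.854×10^-7 m⁴
Effective length L_e = K·L = 0.5 × 2.30 = 1.150 m
P_cr = π²EI / L_e² = π² × 119×10⁹ × 3.854×10^-7 / 1.150² = 3.423×10^5 N

P_cr ≈ 342 kN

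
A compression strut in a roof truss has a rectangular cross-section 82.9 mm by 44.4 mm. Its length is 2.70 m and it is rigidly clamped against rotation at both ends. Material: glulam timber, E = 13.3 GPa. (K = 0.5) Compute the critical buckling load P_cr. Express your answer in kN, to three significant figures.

Buckling occurs about the weak axis: I_min = h·b³/12 with b = 44.4 mm (the shorter side).
I_min = 82.9×44.4³/12 = 6.047×10^5 mm⁴
I = 6.047×10^5 mm⁴ = 6.047×10^-7 m⁴
Effective length L_e = K·L = 0.5 × 2.70 = 1.350 m
P_cr = π²EI / L_e² = π² × 13.3×10⁹ × 6.047×10^-7 / 1.350² = 4.355×10^4 N

P_cr ≈ 43.6 kN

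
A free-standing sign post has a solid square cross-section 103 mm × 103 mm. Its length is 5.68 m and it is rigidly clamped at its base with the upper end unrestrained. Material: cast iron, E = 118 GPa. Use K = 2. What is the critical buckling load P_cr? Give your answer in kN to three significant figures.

I = a⁴/12 = 103⁴/12 = 9.379×10^6 mm⁴
I = 9.379×10^6 mm⁴ = 9.379×10^-6 m⁴
Effective length L_e = K·L = 2 × 5.68 = 11.36 m
P_cr = π²EI / L_e² = π² × 118×10⁹ × 9.379×10^-6 / 11.36² = 8.464×10^4 N

P_cr ≈ 84.6 kN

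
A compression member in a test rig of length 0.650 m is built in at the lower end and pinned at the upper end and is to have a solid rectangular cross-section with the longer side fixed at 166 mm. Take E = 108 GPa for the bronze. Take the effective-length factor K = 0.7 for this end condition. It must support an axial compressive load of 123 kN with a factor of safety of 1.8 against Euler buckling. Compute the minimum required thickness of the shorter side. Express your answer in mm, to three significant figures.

Required P_cr = n·P = 1.8 × 123 = 221.4 kN
L_e = K·L = 0.7 × 0.650 = 0.4550 m
Required I = P_cr·L_e²/(π²E) = 2.214×10^5 × 0.4550² / (π² × 1.08×10^11) = 4.300×10^-8 m⁴
I_req = 4.300×10^4 mm⁴
Rectangle, weak axis: I_min = h·b³/12 with h = 166 mm fixed  ⇒  b = (12I/h)^(1/3) = 14.6 mm

b ≈ 14.6 mm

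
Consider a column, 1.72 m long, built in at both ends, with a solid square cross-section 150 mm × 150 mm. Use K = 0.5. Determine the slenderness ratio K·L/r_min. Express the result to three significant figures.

I = a⁴/12 = 150⁴/12 = 4.219×10^7 mm⁴
A = 2.250×10^4 mm²;  r_min = √(I/A) = √(4.219×10^7/2.250×10^4) = 43.30 mm
L_e = K·L = 0.5 × 1.72 m = 0.8600 m = 860.00 mm
λ = L_e / r_min = 860.00 / 43.30 = 19.9

λ ≈ 19.9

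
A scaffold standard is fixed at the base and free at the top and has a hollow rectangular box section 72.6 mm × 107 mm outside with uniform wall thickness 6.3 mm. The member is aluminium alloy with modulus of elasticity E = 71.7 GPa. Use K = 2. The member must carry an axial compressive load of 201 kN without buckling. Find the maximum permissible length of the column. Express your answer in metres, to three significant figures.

L_max ≈ 1.23 m

Inner dimensions: h_i = 107 − 2×6.3 = 94.40 mm, b_i = 72.6 − 2×6.3 = 60.00 mm
Weak-axis I_min = (h_o·b_o³ − h_i·b_i³)/12 with b_o = 72.6, b_i = 60.00 mm (shorter outer/inner sides).
I_min = (107×72.6³ − 94.40×60.00³)/12 = 1.713×10^6 mm⁴
I = 1.713×10^-6 m⁴
At the buckling limit P_cr = P = 2.010×10^5 N
From P_cr = π²EI/(K·L)²:  L = (1/K)·√(π²EI/P_cr) = (1/2)·√(π²×7.17×10^10×1.713×10^-6/2.010×10^5)
L = 1.23 m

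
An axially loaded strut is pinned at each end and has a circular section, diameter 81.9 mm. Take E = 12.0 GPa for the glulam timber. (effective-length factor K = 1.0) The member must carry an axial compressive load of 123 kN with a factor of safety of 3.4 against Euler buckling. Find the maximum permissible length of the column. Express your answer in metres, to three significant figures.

L_max ≈ 0.791 m

I = πd⁴/64 = π×81.9⁴/64 = 2.209×10^6 mm⁴
I = 2.209×10^-6 m⁴
Required critical load P_cr = n·P = 3.4 × 123 = 418.2 kN = 4.182×10^5 N
From P_cr = π²EI/(K·L)²:  L = (1/K)·√(π²EI/P_cr) = (1/1)·√(π²×1.20×10^10×2.209×10^-6/4.182×10^5)
L = 0.791 m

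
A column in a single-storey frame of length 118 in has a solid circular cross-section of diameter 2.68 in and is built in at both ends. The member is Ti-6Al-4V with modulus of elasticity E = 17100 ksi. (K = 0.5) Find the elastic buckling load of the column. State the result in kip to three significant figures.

I = πd⁴/64 = π×2.68⁴/64 = 2.532 in⁴
Effective length L_e = K·L = 0.5 × 118 = 59.00 in
P_cr = π²EI / L_e² = π² × 17100×10³ × 2.532 / 59.00² = 1.228×10^5 lb

P_cr ≈ 123 kip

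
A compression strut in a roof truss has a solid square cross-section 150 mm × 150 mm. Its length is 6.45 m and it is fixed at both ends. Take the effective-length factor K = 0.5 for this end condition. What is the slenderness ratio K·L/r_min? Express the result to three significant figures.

λ ≈ 74.5

For a square r = a/√12 = 150/√12 = 43.30 mm
L_e = K·L = 0.5 × 6.45 m = 3.225 m = 3225.0 mm
λ = L_e / r_min = 3225.0 / 43.30 = 74.5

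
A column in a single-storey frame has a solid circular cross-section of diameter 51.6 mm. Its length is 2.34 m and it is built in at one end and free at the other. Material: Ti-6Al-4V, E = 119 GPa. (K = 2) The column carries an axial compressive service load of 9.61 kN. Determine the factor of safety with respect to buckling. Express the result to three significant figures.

n ≈ 1.94

I = πd⁴/64 = π×51.6⁴/64 = 3.480×10^5 mm⁴
I = 3.480×10^5 mm⁴ = 3.480×10^-7 m⁴
Effective length L_e = K·L = 2 × 2.34 = 4.680 m
P_cr = π²EI / L_e² = π² × 119×10⁹ × 3.480×10^-7 / 4.680² = 1.866×10^4 N
Factor of safety n = P_cr / P = 18.661 / 9.61 = 1.94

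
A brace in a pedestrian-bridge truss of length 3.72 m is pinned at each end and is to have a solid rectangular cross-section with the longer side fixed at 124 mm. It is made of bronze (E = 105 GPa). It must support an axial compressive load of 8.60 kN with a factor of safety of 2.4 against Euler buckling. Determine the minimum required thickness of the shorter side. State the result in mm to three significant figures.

Required P_cr = n·P = 2.4 × 8.60 = 20.64 kN
L_e = K·L = 1 × 3.72 = 3.720 m
Required I = P_cr·L_e²/(π²E) = 2.064×10^4 × 3.720² / (π² × 1.05×10^11) = 2.756×10^-7 m⁴
I_req = 2.756×10^5 mm⁴
Rectangle, weak axis: I_min = h·b³/12 with h = 124 mm fixed  ⇒  b = (12I/h)^(1/3) = 29.9 mm

b ≈ 29.9 mm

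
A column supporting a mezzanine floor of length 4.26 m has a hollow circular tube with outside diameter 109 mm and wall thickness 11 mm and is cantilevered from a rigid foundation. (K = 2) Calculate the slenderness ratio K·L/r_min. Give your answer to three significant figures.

Inner diameter d_i = 109 − 2×11 = 87.00 mm
I = π(d_o⁴ − d_i⁴)/64 = π(109⁴ − 87.00⁴)/64 = 4.117×10^6 mm⁴
A = 3.387×10^3 mm²;  r_min = √(I/A) = √(4.117×10^6/3.387×10^3) = 34.87 mm
L_e = K·L = 2 × 4.26 m = 8.520 m = 8520.0 mm
λ = L_e / r_min = 8520.0 / 34.87 = 244

λ ≈ 244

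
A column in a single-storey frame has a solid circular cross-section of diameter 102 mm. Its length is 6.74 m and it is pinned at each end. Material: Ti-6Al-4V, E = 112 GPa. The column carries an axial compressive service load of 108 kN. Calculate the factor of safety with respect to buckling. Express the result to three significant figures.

n ≈ 1.20

I = πd⁴/64 = π×102⁴/64 = 5.313×10^6 mm⁴
I = 5.313×10^6 mm⁴ = 5.313×10^-6 m⁴
Effective length L_e = K·L = 1 × 6.74 = 6.740 m
P_cr = π²EI / L_e² = π² × 112×10⁹ × 5.313×10^-6 / 6.740² = 1.293×10^5 N
Factor of safety n = P_cr / P = 129.29 / 108 = 1.20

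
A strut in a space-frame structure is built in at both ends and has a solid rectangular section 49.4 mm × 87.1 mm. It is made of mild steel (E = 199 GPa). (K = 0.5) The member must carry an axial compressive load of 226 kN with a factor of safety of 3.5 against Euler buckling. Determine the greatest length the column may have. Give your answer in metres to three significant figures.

L_max ≈ 2.95 m

Buckling occurs about the weak axis: I_min = h·b³/12 with b = 49.4 mm (the shorter side).
I_min = 87.1×49.4³/12 = 8.750×10^5 mm⁴
I = 8.750×10^-7 m⁴
Required critical load P_cr = n·P = 3.5 × 226 = 791.0 kN = 7.910×10^5 N
From P_cr = π²EI/(K·L)²:  L = (1/K)·√(π²EI/P_cr) = (1/0.5)·√(π²×1.99×10^11×8.750×10^-7/7.910×10^5)
L = 2.95 m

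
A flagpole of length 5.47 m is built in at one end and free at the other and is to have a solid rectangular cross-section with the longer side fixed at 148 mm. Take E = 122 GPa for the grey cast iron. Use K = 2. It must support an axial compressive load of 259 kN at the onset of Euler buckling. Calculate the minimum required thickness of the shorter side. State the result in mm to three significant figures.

L_e = K·L = 2 × 5.47 = 10.94 m
Required I = P_cr·L_e²/(π²E) = 2.590×10^5 × 10.94² / (π² × 1.22×10^11) = 2.574×10^-5 m⁴
I_req = 2.574×10^7 mm⁴
Rectangle, weak axis: I_min = h·b³/12 with h = 148 mm fixed  ⇒  b = (12I/h)^(1/3) = 128 mm

b ≈ 128 mm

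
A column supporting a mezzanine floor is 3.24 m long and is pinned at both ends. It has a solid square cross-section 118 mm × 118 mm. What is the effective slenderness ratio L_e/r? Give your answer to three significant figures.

For a square r = a/√12 = 118/√12 = 34.06 mm
L_e = K·L = 1 × 3.24 m = 3.240 m = 3240.0 mm
λ = L_e / r_min = 3240.0 / 34.06 = 95.1

λ ≈ 95.1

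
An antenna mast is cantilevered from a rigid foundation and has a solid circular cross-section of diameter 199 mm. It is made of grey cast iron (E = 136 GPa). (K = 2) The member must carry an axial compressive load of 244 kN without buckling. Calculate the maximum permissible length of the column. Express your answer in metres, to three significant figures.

L_max ≈ 10.3 m

I = πd⁴/64 = π×199⁴/64 = 7.698×10^7 mm⁴
I = 7.698×10^-5 m⁴
At the buckling limit P_cr = P = 2.440×10^5 N
From P_cr = π²EI/(K·L)²:  L = (1/K)·√(π²EI/P_cr) = (1/2)·√(π²×1.36×10^11×7.698×10^-5/2.440×10^5)
L = 10.3 m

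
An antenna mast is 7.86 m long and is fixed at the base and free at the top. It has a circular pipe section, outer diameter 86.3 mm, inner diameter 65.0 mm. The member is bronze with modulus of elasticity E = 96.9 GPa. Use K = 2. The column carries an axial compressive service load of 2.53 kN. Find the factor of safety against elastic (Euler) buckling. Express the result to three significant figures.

d_o = 86.3 mm, d_i = 65.0 mm
I = π(d_o⁴ − d_i⁴)/64 = π(86.3⁴ − 65.00⁴)/64 = 1.847×10^6 mm⁴
I = 1.847×10^6 mm⁴ = 1.847×10^-6 m⁴
Effective length L_e = K·L = 2 × 7.86 = 15.72 m
P_cr = π²EI / L_e² = π² × 96.9×10⁹ × 1.847×10^-6 / 15.72² = 7.146×10^3 N
Factor of safety n = P_cr / P = 7.1462 / 2.53 = 2.82

n ≈ 2.82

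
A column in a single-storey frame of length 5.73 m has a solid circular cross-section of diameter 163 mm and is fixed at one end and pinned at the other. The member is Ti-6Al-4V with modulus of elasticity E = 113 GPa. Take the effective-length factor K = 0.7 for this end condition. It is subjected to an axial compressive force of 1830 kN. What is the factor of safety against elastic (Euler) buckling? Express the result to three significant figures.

n ≈ 1.31

I = πd⁴/64 = π×163⁴/64 = 3.465×10^7 mm⁴
I = 3.465×10^7 mm⁴ = 3.465×10^-5 m⁴
Effective length L_e = K·L = 0.7 × 5.73 = 4.011 m
P_cr = π²EI / L_e² = π² × 113×10⁹ × 3.465×10^-5 / 4.011² = 2.402×10^6 N
Factor of safety n = P_cr / P = 2402.1 / 1830 = 1.31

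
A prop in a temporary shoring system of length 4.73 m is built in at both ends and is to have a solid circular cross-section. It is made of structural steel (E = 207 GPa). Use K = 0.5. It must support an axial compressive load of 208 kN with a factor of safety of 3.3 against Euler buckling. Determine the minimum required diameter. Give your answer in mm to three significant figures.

d ≈ 78.7 mm

Required P_cr = n·P = 3.3 × 208 = 686.4 kN
L_e = K·L = 0.5 × 4.73 = 2.365 m
Required I = P_cr·L_e²/(π²E) = 6.864×10^5 × 2.365² / (π² × 2.07×10^11) = 1.879×10^-6 m⁴
I_req = 1.879×10^6 mm⁴
Solid circle: I = πd⁴/64  ⇒  d = (64I/π)^(1/4) = (64×1.879×10^6/π)^(1/4) = 78.7 mm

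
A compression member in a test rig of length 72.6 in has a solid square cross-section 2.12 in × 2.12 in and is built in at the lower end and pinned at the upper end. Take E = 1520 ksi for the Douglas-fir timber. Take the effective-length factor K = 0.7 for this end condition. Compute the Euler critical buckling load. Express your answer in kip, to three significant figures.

P_cr ≈ 9.78 kip

I = a⁴/12 = 2.12⁴/12 = 1.683 in⁴
Effective length L_e = K·L = 0.7 × 72.6 = 50.82 in
P_cr = π²EI / L_e² = π² × 1520×10³ × 1.683 / 50.82² = 9.778×10^3 lb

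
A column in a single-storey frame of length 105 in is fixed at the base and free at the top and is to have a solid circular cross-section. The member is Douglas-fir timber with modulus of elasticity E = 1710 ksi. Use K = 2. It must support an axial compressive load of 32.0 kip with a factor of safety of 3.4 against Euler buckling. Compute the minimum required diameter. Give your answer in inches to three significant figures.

d ≈ 8.72 in

Required P_cr = n·P = 3.4 × 32.0 = 108.8 kip
L_e = K·L = 2 × 105 = 210.0 in
Required I = P_cr·L_e²/(π²E) = 1.088×10^5 × 210.0² / (π² × 1.71×10^6) = 284.3 in⁴
Solid circle: I = πd⁴/64  ⇒  d = (64I/π)^(1/4) = (64×284.3/π)^(1/4) = 8.72 in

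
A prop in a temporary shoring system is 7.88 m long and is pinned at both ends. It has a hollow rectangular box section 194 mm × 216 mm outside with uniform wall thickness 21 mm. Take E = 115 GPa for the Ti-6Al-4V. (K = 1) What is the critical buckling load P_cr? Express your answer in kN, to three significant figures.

Inner dimensions: h_i = 216 − 2×21 = 174.0 mm, b_i = 194 − 2×21 = 152.0 mm
Weak-axis I_min = (h_o·b_o³ − h_i·b_i³)/12 with b_o = 194, b_i = 152.0 mm (shorter outer/inner sides).
I_min = (216×194³ − 174.0×152.0³)/12 = 8.050×10^7 mm⁴
I = 8.050×10^7 mm⁴ = 8.050×10^-5 m⁴
Effective length L_e = K·L = 1 × 7.88 = 7.880 m
P_cr = π²EI / L_e² = π² × 115×10⁹ × 8.050×10^-5 / 7.880² = 1.472×10^6 N

P_cr ≈ 1470 kN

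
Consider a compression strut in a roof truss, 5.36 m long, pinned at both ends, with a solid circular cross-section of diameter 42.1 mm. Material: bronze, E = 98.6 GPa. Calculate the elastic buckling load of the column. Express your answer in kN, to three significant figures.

I = πd⁴/64 = π×42.1⁴/64 = 1.542×10^5 mm⁴
I = 1.542×10^5 mm⁴ = 1.542×10^-7 m⁴
Effective length L_e = K·L = 1 × 5.36 = 5.360 m
P_cr = π²EI / L_e² = π² × 98.6×10⁹ × 1.542×10^-7 / 5.360² = 5.223×10^3 N

P_cr ≈ 5.22 kN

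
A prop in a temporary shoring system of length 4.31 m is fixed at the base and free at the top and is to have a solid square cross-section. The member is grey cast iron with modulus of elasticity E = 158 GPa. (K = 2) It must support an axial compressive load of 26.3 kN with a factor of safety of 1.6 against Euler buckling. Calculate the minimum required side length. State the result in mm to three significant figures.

a ≈ 70.0 mm

Required P_cr = n·P = 1.6 × 26.3 = 42.08 kN
L_e = K·L = 2 × 4.31 = 8.620 m
Required I = P_cr·L_e²/(π²E) = 4.208×10^4 × 8.620² / (π² × 1.58×10^11) = 2.005×10^-6 m⁴
I_req = 2.005×10^6 mm⁴
Solid square: I = a⁴/12  ⇒  a = (12I)^(1/4) = (12×2.005×10^6)^(1/4) = 70.0 mm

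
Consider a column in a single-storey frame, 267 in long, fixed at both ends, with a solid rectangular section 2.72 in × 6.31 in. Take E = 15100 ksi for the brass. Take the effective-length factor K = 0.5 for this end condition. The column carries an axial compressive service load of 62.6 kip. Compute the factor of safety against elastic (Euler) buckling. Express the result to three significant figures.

n ≈ 1.41

Buckling occurs about the weak axis: I_min = h·b³/12 with b = 2.72 in (the shorter side).
I_min = 6.31×2.72³/12 = 10.58 in⁴
Effective length L_e = K·L = 0.5 × 267 = 133.5 in
P_cr = π²EI / L_e² = π² × 15100×10³ × 10.58 / 133.5² = 8.848×10^4 lb
Factor of safety n = P_cr / P = 88.485 / 62.6 = 1.41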